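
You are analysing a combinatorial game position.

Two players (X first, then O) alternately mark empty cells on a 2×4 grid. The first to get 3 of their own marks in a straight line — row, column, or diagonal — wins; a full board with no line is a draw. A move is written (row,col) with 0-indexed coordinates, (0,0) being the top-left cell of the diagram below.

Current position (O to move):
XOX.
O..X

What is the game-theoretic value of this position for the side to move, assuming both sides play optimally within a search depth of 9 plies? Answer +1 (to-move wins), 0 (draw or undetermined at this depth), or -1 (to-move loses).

value(XOX./O..X, O) = 0

ply 1, O at XOX./O..X | (0,3)=+0→XOXO/O..X*; (1,1)=+0→XOX./OO.X; (1,2)=+0→XOX./O.OX
ply 2, X at XOXO/O..X | (1,1)=+0→XOXO/OX.X*; (1,2)=+0→XOXO/O.XX
ply 3, O at XOXO/OX.X | (1,2)=+0→XOXO/OXOX*
ply 4: XOXO/OXOX is terminal +0 (X); from XOX./O..X depth 9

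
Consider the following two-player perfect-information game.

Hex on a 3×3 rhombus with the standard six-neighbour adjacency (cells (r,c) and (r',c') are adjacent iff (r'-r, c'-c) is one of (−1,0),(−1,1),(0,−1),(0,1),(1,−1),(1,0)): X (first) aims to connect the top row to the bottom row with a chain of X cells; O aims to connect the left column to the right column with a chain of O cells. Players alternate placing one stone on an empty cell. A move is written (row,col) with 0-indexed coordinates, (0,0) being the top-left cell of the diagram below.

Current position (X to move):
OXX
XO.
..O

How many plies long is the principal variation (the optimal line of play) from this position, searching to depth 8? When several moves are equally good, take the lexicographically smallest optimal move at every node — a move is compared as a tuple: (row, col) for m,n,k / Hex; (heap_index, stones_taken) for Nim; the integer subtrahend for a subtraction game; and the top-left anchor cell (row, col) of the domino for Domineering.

PV length from [OXX/XO./..O]: 3 plies

p1 X@[OXX/XO./..O]: (1,2)[OXX/XOX/..O]+1* (2,0)[OXX/XO./X.O]+1 (2,1)[OXX/XO./.XO]+1
p2 O@[OXX/XOX/..O]: (2,0)[OXX/XOX/O.O]-1* (2,1)[OXX/XOX/.OO]-1
p3 X@[OXX/XOX/O.O]: (2,1)[OXX/XOX/OXO]+1*
p4 O@[OXX/XOX/OXO] terminal -1; root [OXX/XO./..O] d8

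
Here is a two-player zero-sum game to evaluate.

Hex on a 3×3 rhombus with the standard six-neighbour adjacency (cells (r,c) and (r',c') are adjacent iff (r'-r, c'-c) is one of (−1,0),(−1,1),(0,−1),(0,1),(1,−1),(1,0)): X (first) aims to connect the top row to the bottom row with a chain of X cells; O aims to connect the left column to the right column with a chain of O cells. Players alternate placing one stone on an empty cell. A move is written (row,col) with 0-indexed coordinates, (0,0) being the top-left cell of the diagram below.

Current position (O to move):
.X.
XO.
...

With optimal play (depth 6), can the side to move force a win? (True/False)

O winning at [.X./XO./...]: True

[.X./XO./...] O move#1: (0,0):-1/OX./XO./..., (0,2):-1/.XO/XO./..., (1,2):-1/.X./XOO/..., (2,0):+1/.X./XO./O..*, (2,1):-1/.X./XO./.O., (2,2):-1/.X./XO./..O
[.X./XO./O..] X move#2: (0,0):-1/XX./XO./O..*, (0,2):-1/.XX/XO./O.., (1,2):-1/.X./XOX/O.., (2,1):-1/.X./XO./OX., (2,2):-1/.X./XO./O.X
[XX./XO./O..] O move#3: (0,2):+1/XXO/XO./O..*, (1,2):+1/XX./XOO/O.., (2,1):+1/XX./XO./OO., (2,2):+1/XX./XO./O.O
[XXO/XO./O..] end (terminal -1, X#4); searched .X./XO./... to 6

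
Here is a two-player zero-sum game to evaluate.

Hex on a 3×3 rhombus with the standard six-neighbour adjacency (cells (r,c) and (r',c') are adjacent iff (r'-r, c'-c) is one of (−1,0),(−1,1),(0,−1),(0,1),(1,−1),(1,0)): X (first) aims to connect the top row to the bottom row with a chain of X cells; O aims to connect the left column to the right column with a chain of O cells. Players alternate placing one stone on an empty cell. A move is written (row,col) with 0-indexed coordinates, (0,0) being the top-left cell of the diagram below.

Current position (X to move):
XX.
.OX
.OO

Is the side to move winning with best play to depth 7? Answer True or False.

p1 X@[XX./.OX/.OO]: (0,2)[XXX/.OX/.OO]-1* (1,0)[XX./XOX/.OO]-1 (2,0)[XX./.OX/XOO]-1
p2 O@[XXX/.OX/.OO]: (1,0)[XXX/OOX/.OO]+1* (2,0)[XXX/.OX/OOO]+1
p3 X@[XXX/OOX/.OO] terminal -1; root [XX./.OX/.OO] d7

X winning at [XX./.OX/.OO]: False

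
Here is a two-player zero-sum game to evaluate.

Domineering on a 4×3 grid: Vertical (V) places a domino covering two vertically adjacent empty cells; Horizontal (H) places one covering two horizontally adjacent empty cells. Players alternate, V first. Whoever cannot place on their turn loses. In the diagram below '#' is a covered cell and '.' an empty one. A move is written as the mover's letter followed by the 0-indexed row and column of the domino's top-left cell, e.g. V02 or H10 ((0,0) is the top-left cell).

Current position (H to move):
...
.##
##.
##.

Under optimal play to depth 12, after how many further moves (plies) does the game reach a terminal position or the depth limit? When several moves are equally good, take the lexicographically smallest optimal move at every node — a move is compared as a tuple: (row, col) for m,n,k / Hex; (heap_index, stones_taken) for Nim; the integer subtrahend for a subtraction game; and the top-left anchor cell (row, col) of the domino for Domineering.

PV length from [.../.##/##./##.]: 2 plies

p1 H@[.../.##/##./##.]: H00[##./.##/##./##.]-1* H01[.##/.##/##./##.]-1
p2 V@[##./.##/##./##.]: V22[##./.##/###/###]+1*
p3 H@[##./.##/###/###] terminal -1; root [.../.##/##./##.] d12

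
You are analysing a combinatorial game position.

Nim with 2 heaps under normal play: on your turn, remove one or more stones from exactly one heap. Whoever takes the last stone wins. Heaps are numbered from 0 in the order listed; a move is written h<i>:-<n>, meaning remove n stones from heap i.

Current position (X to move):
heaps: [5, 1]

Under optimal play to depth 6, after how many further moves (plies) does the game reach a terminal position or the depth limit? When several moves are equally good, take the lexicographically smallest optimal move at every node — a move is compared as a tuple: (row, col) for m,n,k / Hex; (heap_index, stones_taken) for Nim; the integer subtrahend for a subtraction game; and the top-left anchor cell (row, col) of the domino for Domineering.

p1 X@[(5,1)]: h0:-1[(4,1)]-1 h0:-2[(3,1)]-1 h0:-3[(2,1)]-1 h0:-4[(1,1)]+1* h0:-5[(0,1)]-1 h1:-1[(5,0)]-1
p2 O@[(1,1)]: h0:-1[(0,1)]-1* h1:-1[(1,0)]-1
p3 X@[(0,1)]: h1:-1[(0,0)]+1*
p4 O@[(0,0)] terminal -1; root [(5,1)] d6

PV length from [(5,1)]: 3 plies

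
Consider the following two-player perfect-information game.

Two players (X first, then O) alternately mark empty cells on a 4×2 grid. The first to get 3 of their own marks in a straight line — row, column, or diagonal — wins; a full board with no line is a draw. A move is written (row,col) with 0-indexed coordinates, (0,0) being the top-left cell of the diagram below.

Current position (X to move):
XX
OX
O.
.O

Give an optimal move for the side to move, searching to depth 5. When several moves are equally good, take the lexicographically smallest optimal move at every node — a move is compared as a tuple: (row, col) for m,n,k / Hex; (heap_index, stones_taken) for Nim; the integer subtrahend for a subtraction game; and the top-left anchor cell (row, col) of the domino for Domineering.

X's best at [XX/OX/O./.O]: (2,1)

[XX/OX/O./.O] X move#1: (2,1):+1/XX/OX/OX/.O*, (3,0):+0/XX/OX/O./XO
[XX/OX/OX/.O] end (terminal -1, O#2); searched XX/OX/O./.O to 5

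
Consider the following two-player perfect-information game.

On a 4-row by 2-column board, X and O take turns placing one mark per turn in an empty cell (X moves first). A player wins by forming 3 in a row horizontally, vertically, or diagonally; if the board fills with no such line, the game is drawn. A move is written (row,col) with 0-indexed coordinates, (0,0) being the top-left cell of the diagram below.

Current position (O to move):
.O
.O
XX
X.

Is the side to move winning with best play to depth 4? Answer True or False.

O winning at [.O/.O/XX/X.]: False

ply 1, O at .O/.O/XX/X. | (0,0)=-1→OO/.O/XX/X.; (1,0)=+0→.O/OO/XX/X.*; (3,1)=-1→.O/.O/XX/XO
ply 2, X at .O/OO/XX/X. | (0,0)=+0→XO/OO/XX/X.*; (3,1)=+0→.O/OO/XX/XX
ply 3, O at XO/OO/XX/X. | (3,1)=+0→XO/OO/XX/XO*
ply 4: XO/OO/XX/XO is terminal +0 (X); from .O/.O/XX/X. depth 4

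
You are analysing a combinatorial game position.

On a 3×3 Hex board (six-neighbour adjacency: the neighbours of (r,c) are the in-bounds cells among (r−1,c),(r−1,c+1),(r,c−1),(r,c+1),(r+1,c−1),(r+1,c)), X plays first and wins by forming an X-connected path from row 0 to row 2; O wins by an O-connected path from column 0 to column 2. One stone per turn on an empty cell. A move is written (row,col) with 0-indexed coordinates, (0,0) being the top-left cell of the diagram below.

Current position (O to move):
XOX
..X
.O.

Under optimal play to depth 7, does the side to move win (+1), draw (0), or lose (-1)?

value(XOX/..X/.O., O) = -1

p1 O@[XOX/..X/.O.]: (1,0)[XOX/O.X/.O.]-1* (1,1)[XOX/.OX/.O.]-1 (2,0)[XOX/..X/OO.]-1 (2,2)[XOX/..X/.OO]-1
p2 X@[XOX/O.X/.O.]: (1,1)[XOX/OXX/.O.]+1* (2,0)[XOX/O.X/XO.]+1 (2,2)[XOX/O.X/.OX]+1
p3 O@[XOX/OXX/.O.]: (2,0)[XOX/OXX/OO.]-1* (2,2)[XOX/OXX/.OO]-1
p4 X@[XOX/OXX/OO.]: (2,2)[XOX/OXX/OOX]+1*
p5 O@[XOX/OXX/OOX] terminal -1; root [XOX/..X/.O.] d7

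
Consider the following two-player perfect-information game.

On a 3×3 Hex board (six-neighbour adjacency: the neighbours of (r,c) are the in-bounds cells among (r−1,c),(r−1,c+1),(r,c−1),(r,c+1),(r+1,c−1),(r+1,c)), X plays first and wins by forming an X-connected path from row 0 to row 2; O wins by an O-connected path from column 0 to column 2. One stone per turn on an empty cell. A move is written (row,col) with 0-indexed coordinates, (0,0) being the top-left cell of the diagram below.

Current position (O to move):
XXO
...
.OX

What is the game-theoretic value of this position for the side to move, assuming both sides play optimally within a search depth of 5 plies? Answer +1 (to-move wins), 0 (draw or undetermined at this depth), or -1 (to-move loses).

ply 1, O at XXO/.../.OX | (1,0)=-1→XXO/O../.OX; (1,1)=+1→XXO/.O./.OX*; (1,2)=-1→XXO/..O/.OX; (2,0)=+1→XXO/.../OOX
ply 2, X at XXO/.O./.OX | (1,0)=-1→XXO/XO./.OX*; (1,2)=-1→XXO/.OX/.OX; (2,0)=-1→XXO/.O./XOX
ply 3, O at XXO/XO./.OX | (1,2)=-1→XXO/XOO/.OX; (2,0)=+1→XXO/XO./OOX*
ply 4: XXO/XO./OOX is terminal -1 (X); from XXO/.../.OX depth 5

value(XXO/.../.OX, O) = +1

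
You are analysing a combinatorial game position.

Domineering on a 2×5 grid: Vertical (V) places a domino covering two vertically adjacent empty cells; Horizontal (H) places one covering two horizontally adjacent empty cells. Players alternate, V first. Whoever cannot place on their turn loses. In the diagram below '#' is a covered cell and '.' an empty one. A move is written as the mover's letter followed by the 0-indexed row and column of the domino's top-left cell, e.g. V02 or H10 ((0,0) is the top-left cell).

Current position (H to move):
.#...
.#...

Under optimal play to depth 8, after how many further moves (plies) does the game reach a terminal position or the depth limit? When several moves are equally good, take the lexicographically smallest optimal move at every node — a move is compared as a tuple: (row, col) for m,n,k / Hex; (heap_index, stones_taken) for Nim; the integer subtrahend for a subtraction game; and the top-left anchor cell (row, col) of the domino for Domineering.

PV length from [.#.../.#...]: 4 plies

p1 H@[.#.../.#...]: H02[.###./.#...]-1* H03[.#.##/.#...]-1 H12[.#.../.###.]-1 H13[.#.../.#.##]-1
p2 V@[.###./.#...]: V00[####./##...]-1 V04[.####/.#..#]+1*
p3 H@[.####/.#..#]: H12[.####/.####]-1*
p4 V@[.####/.####]: V00[#####/#####]+1*
p5 H@[#####/#####] terminal -1; root [.#.../.#...] d8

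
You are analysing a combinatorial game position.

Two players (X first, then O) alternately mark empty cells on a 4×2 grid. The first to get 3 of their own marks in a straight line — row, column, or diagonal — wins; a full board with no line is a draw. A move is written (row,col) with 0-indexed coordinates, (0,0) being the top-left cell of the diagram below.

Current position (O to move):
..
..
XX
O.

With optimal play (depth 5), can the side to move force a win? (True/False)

ply 1, O at ../../XX/O. | (0,0)=-1→O./../XX/O.; (0,1)=+0→.O/../XX/O.*; (1,0)=-1→../O./XX/O.; (1,1)=+0→../.O/XX/O.; (3,1)=+0→../../XX/OO
ply 2, X at .O/../XX/O. | (0,0)=+0→XO/../XX/O.*; (1,0)=+0→.O/X./XX/O.; (1,1)=+0→.O/.X/XX/O.; (3,1)=+0→.O/../XX/OX
ply 3, O at XO/../XX/O. | (1,0)=+0→XO/O./XX/O.*; (1,1)=-1→XO/.O/XX/O.; (3,1)=-1→XO/../XX/OO
ply 4, X at XO/O./XX/O. | (1,1)=+0→XO/OX/XX/O.*; (3,1)=+0→XO/O./XX/OX
ply 5, O at XO/OX/XX/O. | (3,1)=+0→XO/OX/XX/OO*
ply 6: XO/OX/XX/OO is terminal +0 (X); from ../../XX/O. depth 5

O winning at [../../XX/O.]: False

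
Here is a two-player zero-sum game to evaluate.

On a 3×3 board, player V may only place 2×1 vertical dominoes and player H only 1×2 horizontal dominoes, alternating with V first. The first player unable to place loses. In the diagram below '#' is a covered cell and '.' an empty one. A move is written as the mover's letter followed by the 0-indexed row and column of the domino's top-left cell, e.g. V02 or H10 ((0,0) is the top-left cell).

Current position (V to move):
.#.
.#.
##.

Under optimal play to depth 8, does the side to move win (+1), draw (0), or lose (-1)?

ply 1, V at .#./.#./##. | V00=+1→##./##./##.*; V02=+1→.##/.##/##.; V12=+1→.#./.##/###
ply 2: ##./##./##. is terminal -1 (H); from .#./.#./##. depth 8

value(.#./.#./##., V) = +1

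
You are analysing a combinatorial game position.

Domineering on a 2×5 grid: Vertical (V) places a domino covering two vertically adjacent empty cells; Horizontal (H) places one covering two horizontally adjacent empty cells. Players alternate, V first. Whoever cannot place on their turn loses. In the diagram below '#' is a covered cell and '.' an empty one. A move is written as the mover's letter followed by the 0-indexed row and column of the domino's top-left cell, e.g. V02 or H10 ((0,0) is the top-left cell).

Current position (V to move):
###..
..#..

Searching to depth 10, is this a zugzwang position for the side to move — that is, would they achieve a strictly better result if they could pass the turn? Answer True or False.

zugzwang(###../..#.., V) = False

[###../..#..] V move#1: V03:+1/####./..##.*, V04:+1/###.#/..#.#
[####./..##.] H move#2: H10:-1/####./####.*
[####./####.] V move#3: V04:+1/#####/#####*
[#####/#####] end (terminal -1, H#4); searched ###../..#.. to 10
pass branch (H moves first from the same position):
  | [###../..#..] H move#1: H03:+1/#####/..#..*, H10:-1/###../###.., H13:+1/###../..###
  | [#####/..#..] end (terminal -1, V#2); searched ###../..#.. to 10
V moving scores +1; V passing scores -1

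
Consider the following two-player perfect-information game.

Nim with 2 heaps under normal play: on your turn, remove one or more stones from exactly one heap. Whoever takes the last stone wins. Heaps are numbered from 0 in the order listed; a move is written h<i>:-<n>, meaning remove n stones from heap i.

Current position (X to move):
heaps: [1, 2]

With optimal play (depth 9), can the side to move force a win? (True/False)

p1 X@[(1,2)]: h0:-1[(0,2)]-1 h1:-1[(1,1)]+1* h1:-2[(1,0)]-1
p2 O@[(1,1)]: h0:-1[(0,1)]-1* h1:-1[(1,0)]-1
p3 X@[(0,1)]: h1:-1[(0,0)]+1*
p4 O@[(0,0)] terminal -1; root [(1,2)] d9

X winning at [(1,2)]: True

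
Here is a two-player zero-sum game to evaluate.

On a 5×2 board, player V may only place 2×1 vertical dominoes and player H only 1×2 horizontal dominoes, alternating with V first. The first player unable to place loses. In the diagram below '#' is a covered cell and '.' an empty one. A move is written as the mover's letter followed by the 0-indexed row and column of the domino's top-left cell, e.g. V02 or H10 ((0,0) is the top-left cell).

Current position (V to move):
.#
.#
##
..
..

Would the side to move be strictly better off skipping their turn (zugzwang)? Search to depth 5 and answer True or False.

p1 V@[.#/.#/##/../..]: V00[##/##/##/../..]-1 V30[.#/.#/##/#./#.]+1* V31[.#/.#/##/.#/.#]+1
p2 H@[.#/.#/##/#./#.] terminal -1; root [.#/.#/##/../..] d5
suppose V passes — search the same position with H to move:
pass> p1 H@[.#/.#/##/../..]: H30[.#/.#/##/##/..]+1* H40[.#/.#/##/../##]+1
pass> p2 V@[.#/.#/##/##/..]: V00[##/##/##/##/..]-1*
pass> p3 H@[##/##/##/##/..]: H40[##/##/##/##/##]+1*
pass> p4 V@[##/##/##/##/##] terminal -1; root [.#/.#/##/../..] d5
for V: play +1, pass -1

zugzwang(.#/.#/##/../.., V) = False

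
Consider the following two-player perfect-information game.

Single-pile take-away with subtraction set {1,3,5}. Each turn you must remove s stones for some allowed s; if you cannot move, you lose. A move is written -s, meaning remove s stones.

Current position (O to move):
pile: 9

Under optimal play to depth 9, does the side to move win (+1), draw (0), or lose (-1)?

[9] O move#1: -1:+1/8*, -3:+1/6, -5:+1/4
[8] X move#2: -1:-1/7*, -3:-1/5, -5:-1/3
[7] O move#3: -1:+1/6*, -3:+1/4, -5:+1/2
[6] X move#4: -1:-1/5*, -3:-1/3, -5:-1/1
[5] O move#5: -1:+1/4*, -3:+1/2, -5:+1/0
[4] X move#6: -1:-1/3*, -3:-1/1
[3] O move#7: -1:+1/2*, -3:+1/0
[2] X move#8: -1:-1/1*
[1] O move#9: -1:+1/0*
[0] end (terminal -1, X#10); searched 9 to 9

value(9, O) = +1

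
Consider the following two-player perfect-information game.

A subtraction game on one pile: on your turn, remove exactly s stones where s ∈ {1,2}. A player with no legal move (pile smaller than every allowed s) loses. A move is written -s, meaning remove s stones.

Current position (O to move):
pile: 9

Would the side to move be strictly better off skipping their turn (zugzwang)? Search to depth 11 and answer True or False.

[9] O move#1: -1:-1/8*, -2:-1/7
[8] X move#2: -1:-1/7, -2:+1/6*
[6] O move#3: -1:-1/5*, -2:-1/4
[5] X move#4: -1:-1/4, -2:+1/3*
[3] O move#5: -1:-1/2*, -2:-1/1
[2] X move#6: -1:-1/1, -2:+1/0*
[0] end (terminal -1, O#7); searched 9 to 11
suppose O passes — search the same position with X to move:
pass> [9] X move#1: -1:-1/8*, -2:-1/7
pass> [8] O move#2: -1:-1/7, -2:+1/6*
pass> [6] X move#3: -1:-1/5*, -2:-1/4
pass> [5] O move#4: -1:-1/4, -2:+1/3*
pass> [3] X move#5: -1:-1/2*, -2:-1/1
pass> [2] O move#6: -1:-1/1, -2:+1/0*
pass> [0] end (terminal -1, X#7); searched 9 to 11
for O: play -1, pass +1

zugzwang(9, O) = True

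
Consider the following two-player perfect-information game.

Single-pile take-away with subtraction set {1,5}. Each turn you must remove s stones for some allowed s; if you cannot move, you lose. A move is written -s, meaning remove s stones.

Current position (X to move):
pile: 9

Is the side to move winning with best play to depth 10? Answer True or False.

X winning at [9]: True

p1 X@[9]: -1[8]+1* -5[4]+1
p2 O@[8]: -1[7]-1* -5[3]-1
p3 X@[7]: -1[6]+1* -5[2]+1
p4 O@[6]: -1[5]-1* -5[1]-1
p5 X@[5]: -1[4]+1* -5[0]+1
p6 O@[4]: -1[3]-1*
p7 X@[3]: -1[2]+1*
p8 O@[2]: -1[1]-1*
p9 X@[1]: -1[0]+1*
p10 O@[0] terminal -1; root [9] d10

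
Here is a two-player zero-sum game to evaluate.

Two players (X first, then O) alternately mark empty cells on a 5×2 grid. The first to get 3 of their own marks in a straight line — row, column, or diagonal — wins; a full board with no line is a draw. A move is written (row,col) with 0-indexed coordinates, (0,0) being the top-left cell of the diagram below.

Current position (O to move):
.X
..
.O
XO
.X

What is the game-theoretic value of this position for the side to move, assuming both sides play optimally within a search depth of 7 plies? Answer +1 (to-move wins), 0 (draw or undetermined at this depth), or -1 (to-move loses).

value(.X/../.O/XO/.X, O) = +1

ply 1, O at .X/../.O/XO/.X | (0,0)=+0→OX/../.O/XO/.X; (1,0)=+0→.X/O./.O/XO/.X; (1,1)=+1→.X/.O/.O/XO/.X*; (2,0)=+0→.X/../OO/XO/.X; (4,0)=+0→.X/../.O/XO/OX
ply 2: .X/.O/.O/XO/.X is terminal -1 (X); from .X/../.O/XO/.X depth 7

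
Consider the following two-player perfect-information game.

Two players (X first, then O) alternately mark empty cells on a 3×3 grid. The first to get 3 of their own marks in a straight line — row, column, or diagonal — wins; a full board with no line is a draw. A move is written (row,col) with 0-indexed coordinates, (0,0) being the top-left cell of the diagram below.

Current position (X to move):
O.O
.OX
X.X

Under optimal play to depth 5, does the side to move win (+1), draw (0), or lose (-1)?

[O.O/.OX/X.X] X move#1: (0,1):+0/OXO/.OX/X.X, (1,0):-1/O.O/XOX/X.X, (2,1):+1/O.O/.OX/XXX*
[O.O/.OX/XXX] end (terminal -1, O#2); searched O.O/.OX/X.X to 5

value(O.O/.OX/X.X, X) = +1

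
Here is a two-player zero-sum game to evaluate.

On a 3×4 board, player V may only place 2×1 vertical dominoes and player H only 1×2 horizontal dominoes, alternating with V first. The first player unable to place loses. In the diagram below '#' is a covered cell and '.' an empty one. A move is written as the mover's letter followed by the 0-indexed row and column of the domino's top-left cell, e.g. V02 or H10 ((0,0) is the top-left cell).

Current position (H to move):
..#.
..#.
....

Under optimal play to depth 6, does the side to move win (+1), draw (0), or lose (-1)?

value(..#./..#./...., H) = +1

[..#./..#./....] H move#1: H00:-1/###./..#./...., H10:+1/..#./###./....*, H20:-1/..#./..#./##.., H21:-1/..#./..#./.##., H22:-1/..#./..#./..##
[..#./###./....] V move#2: V03:-1/..##/####/....*, V13:-1/..#./####/...#
[..##/####/....] H move#3: H00:+1/####/####/....*, H20:+1/..##/####/##.., H21:+1/..##/####/.##., H22:+1/..##/####/..##
[####/####/....] end (terminal -1, V#4); searched ..#./..#./.... to 6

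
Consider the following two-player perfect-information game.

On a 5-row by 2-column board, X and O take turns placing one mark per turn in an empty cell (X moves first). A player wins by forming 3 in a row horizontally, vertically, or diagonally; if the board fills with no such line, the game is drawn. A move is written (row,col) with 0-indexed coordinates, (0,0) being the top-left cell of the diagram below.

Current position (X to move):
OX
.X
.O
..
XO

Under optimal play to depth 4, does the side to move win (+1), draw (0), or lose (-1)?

value(OX/.X/.O/../XO, X) = 0

[OX/.X/.O/../XO] X move#1: (1,0):-1/OX/XX/.O/../XO, (2,0):-1/OX/.X/XO/../XO, (3,0):-1/OX/.X/.O/X./XO, (3,1):+0/OX/.X/.O/.X/XO*
[OX/.X/.O/.X/XO] O move#2: (1,0):+0/OX/OX/.O/.X/XO*, (2,0):+0/OX/.X/OO/.X/XO, (3,0):+0/OX/.X/.O/OX/XO
[OX/OX/.O/.X/XO] X move#3: (2,0):+0/OX/OX/XO/.X/XO*, (3,0):-1/OX/OX/.O/XX/XO
[OX/OX/XO/.X/XO] O move#4: (3,0):+0/OX/OX/XO/OX/XO*
[OX/OX/XO/OX/XO] end (terminal +0, X#5); searched OX/.X/.O/../XO to 4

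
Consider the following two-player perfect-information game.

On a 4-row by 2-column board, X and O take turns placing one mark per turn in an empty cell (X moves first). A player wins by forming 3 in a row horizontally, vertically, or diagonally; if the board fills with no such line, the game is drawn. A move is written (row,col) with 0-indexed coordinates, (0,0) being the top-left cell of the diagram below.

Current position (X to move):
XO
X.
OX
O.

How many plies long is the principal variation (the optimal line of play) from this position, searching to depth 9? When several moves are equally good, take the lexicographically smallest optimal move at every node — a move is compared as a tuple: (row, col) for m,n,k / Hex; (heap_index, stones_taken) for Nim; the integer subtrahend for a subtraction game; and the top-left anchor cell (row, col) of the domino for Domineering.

PV length from [XO/X./OX/O.]: 2 plies

p1 X@[XO/X./OX/O.]: (1,1)[XO/XX/OX/O.]+0* (3,1)[XO/X./OX/OX]+0
p2 O@[XO/XX/OX/O.]: (3,1)[XO/XX/OX/OO]+0*
p3 X@[XO/XX/OX/OO] terminal +0; root [XO/X./OX/O.] d9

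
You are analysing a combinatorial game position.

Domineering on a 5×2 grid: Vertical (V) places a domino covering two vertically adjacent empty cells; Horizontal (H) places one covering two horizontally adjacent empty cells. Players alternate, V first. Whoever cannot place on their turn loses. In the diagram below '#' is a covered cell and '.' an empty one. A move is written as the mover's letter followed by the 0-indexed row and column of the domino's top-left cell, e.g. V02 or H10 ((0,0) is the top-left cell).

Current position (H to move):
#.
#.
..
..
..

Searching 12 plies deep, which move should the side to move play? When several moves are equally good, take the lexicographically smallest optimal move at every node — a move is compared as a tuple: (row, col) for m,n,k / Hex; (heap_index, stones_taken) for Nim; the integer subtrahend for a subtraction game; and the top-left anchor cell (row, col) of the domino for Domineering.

[#./#./../../..] H move#1: H20:-1/#./#./##/../.., H30:+1/#./#./../##/..*, H40:-1/#./#./../../##
[#./#./../##/..] V move#2: V01:-1/##/##/../##/..*, V11:-1/#./##/.#/##/..
[##/##/../##/..] H move#3: H20:+1/##/##/##/##/..*, H40:+1/##/##/../##/##
[##/##/##/##/..] end (terminal -1, V#4); searched #./#./../../.. to 12

H's best at [#./#./../../..]: H30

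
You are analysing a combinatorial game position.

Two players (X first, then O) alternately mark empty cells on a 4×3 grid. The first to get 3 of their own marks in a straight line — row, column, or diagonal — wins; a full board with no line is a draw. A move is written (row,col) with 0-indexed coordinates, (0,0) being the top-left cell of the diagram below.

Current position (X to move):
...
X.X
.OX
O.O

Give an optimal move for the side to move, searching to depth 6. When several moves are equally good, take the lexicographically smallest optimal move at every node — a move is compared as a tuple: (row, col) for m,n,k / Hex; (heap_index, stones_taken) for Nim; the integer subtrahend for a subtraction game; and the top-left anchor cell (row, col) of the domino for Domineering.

X's best at [.../X.X/.OX/O.O]: (0,2)

[.../X.X/.OX/O.O] X move#1: (0,0):-1/X../X.X/.OX/O.O, (0,1):-1/.X./X.X/.OX/O.O, (0,2):+1/..X/X.X/.OX/O.O*, (1,1):+1/.../XXX/.OX/O.O, (2,0):-1/.../X.X/XOX/O.O, (3,1):+1/.../X.X/.OX/OXO
[..X/X.X/.OX/O.O] end (terminal -1, O#2); searched .../X.X/.OX/O.O to 6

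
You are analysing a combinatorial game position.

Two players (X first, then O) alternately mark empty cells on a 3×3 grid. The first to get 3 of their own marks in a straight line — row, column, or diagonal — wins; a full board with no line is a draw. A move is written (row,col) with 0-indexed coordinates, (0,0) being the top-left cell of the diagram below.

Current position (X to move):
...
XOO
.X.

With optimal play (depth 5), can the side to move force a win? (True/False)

X winning at [.../XOO/.X.]: True

[.../XOO/.X.] X move#1: (0,0):+0/X../XOO/.X., (0,1):-1/.X./XOO/.X., (0,2):+0/..X/XOO/.X., (2,0):+1/.../XOO/XX.*, (2,2):+0/.../XOO/.XX
[.../XOO/XX.] O move#2: (0,0):-1/O../XOO/XX.*, (0,1):-1/.O./XOO/XX., (0,2):-1/..O/XOO/XX., (2,2):-1/.../XOO/XXO
[O../XOO/XX.] X move#3: (0,1):-1/OX./XOO/XX., (0,2):-1/O.X/XOO/XX., (2,2):+1/O../XOO/XXX*
[O../XOO/XXX] end (terminal -1, O#4); searched .../XOO/.X. to 5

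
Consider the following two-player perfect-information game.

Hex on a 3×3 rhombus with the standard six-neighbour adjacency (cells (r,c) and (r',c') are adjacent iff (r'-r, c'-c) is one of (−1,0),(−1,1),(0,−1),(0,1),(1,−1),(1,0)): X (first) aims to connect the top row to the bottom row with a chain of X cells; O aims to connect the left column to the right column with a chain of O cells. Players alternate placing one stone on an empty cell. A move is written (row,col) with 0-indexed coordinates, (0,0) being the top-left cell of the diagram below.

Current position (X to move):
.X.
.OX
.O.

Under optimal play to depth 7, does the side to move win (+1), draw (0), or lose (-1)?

value(.X./.OX/.O., X) = -1

ply 1, X at .X./.OX/.O. | (0,0)=-1→XX./.OX/.O.*; (0,2)=-1→.XX/.OX/.O.; (1,0)=-1→.X./XOX/.O.; (2,0)=-1→.X./.OX/XO.; (2,2)=-1→.X./.OX/.OX
ply 2, O at XX./.OX/.O. | (0,2)=+1→XXO/.OX/.O.*; (1,0)=+1→XX./OOX/.O.; (2,0)=+1→XX./.OX/OO.; (2,2)=+1→XX./.OX/.OO
ply 3, X at XXO/.OX/.O. | (1,0)=-1→XXO/XOX/.O.*; (2,0)=-1→XXO/.OX/XO.; (2,2)=-1→XXO/.OX/.OX
ply 4, O at XXO/XOX/.O. | (2,0)=+1→XXO/XOX/OO.*; (2,2)=-1→XXO/XOX/.OO
ply 5: XXO/XOX/OO. is terminal -1 (X); from .X./.OX/.O. depth 7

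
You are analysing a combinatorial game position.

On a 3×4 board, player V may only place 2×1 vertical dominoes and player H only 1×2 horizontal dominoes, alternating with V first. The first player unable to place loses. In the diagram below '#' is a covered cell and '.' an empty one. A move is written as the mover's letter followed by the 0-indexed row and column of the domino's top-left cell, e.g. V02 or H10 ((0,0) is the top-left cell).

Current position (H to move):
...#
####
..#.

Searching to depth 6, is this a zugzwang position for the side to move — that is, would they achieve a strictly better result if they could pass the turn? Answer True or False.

zugzwang(...#/####/..#., H) = False

[...#/####/..#.] H move#1: H00:+1/##.#/####/..#.*, H01:+1/.###/####/..#., H20:+1/...#/####/###.
[##.#/####/..#.] end (terminal -1, V#2); searched ...#/####/..#. to 6
suppose H passes — search the same position with V to move:
pass> [...#/####/..#.] end (terminal -1, V#1); searched ...#/####/..#. to 6
for H: play +1, pass +1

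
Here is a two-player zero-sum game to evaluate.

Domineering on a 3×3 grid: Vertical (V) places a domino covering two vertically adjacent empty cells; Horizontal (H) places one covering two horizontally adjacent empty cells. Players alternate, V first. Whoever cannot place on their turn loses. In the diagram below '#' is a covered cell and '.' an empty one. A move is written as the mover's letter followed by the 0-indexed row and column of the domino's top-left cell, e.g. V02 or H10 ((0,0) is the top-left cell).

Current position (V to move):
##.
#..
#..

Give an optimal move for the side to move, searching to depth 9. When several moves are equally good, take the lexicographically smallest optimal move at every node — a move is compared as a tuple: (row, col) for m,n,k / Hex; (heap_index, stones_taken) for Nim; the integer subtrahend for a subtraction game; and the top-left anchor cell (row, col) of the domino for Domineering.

V's best at [##./#../#..]: V11

p1 V@[##./#../#..]: V02[###/#.#/#..]-1 V11[##./##./##.]+1* V12[##./#.#/#.#]+1
p2 H@[##./##./##.] terminal -1; root [##./#../#..] d9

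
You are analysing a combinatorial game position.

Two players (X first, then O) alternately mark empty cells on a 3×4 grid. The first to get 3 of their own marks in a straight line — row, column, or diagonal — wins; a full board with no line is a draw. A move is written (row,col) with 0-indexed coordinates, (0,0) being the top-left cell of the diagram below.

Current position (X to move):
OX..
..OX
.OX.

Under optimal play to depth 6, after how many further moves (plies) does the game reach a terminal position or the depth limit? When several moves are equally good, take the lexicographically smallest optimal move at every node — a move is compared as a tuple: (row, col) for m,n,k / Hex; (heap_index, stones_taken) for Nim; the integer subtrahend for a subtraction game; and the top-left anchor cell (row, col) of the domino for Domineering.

PV length from [OX../..OX/.OX.]: 3 plies

[OX../..OX/.OX.] X move#1: (0,2):-1/OXX./..OX/.OX., (0,3):+1/OX.X/..OX/.OX.*, (1,0):-1/OX../X.OX/.OX., (1,1):-1/OX../.XOX/.OX., (2,0):-1/OX../..OX/XOX., (2,3):-1/OX../..OX/.OXX
[OX.X/..OX/.OX.] O move#2: (0,2):-1/OXOX/..OX/.OX.*, (1,0):-1/OX.X/O.OX/.OX., (1,1):-1/OX.X/.OOX/.OX., (2,0):-1/OX.X/..OX/OOX., (2,3):-1/OX.X/..OX/.OXO
[OXOX/..OX/.OX.] X move#3: (1,0):+0/OXOX/X.OX/.OX., (1,1):+0/OXOX/.XOX/.OX., (2,0):+0/OXOX/..OX/XOX., (2,3):+1/OXOX/..OX/.OXX*
[OXOX/..OX/.OXX] end (terminal -1, O#4); searched OX../..OX/.OX. to 6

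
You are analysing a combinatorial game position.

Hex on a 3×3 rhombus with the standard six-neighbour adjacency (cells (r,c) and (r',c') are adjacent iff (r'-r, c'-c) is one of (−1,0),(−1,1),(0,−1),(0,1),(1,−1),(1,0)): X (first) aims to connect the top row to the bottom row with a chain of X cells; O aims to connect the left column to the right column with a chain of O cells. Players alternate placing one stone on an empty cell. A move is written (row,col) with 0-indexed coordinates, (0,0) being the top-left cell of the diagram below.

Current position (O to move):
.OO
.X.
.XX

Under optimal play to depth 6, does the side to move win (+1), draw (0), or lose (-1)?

ply 1, O at .OO/.X./.XX | (0,0)=+1→OOO/.X./.XX*; (1,0)=+1→.OO/OX./.XX; (1,2)=+1→.OO/.XO/.XX; (2,0)=+1→.OO/.X./OXX
ply 2: OOO/.X./.XX is terminal -1 (X); from .OO/.X./.XX depth 6

value(.OO/.X./.XX, O) = +1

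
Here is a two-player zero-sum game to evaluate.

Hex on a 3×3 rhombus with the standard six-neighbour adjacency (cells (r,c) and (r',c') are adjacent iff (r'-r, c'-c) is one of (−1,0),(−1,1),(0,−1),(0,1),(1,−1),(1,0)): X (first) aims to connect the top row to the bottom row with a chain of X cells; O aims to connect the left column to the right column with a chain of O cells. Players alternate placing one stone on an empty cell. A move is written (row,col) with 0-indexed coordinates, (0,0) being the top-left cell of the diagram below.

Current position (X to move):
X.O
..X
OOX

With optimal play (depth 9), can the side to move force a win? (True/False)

X winning at [X.O/..X/OOX]: True

p1 X@[X.O/..X/OOX]: (0,1)[XXO/..X/OOX]-1 (1,0)[X.O/X.X/OOX]-1 (1,1)[X.O/.XX/OOX]+1*
p2 O@[X.O/.XX/OOX]: (0,1)[XOO/.XX/OOX]-1* (1,0)[X.O/OXX/OOX]-1
p3 X@[XOO/.XX/OOX]: (1,0)[XOO/XXX/OOX]+1*
p4 O@[XOO/XXX/OOX] terminal -1; root [X.O/..X/OOX] d9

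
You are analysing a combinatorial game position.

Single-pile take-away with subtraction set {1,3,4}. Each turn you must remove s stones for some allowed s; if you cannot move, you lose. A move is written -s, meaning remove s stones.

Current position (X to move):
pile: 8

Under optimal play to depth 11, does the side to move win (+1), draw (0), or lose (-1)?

[8] X move#1: -1:+1/7*, -3:-1/5, -4:-1/4
[7] O move#2: -1:-1/6*, -3:-1/4, -4:-1/3
[6] X move#3: -1:-1/5, -3:-1/3, -4:+1/2*
[2] O move#4: -1:-1/1*
[1] X move#5: -1:+1/0*
[0] end (terminal -1, O#6); searched 8 to 11

value(8, X) = +1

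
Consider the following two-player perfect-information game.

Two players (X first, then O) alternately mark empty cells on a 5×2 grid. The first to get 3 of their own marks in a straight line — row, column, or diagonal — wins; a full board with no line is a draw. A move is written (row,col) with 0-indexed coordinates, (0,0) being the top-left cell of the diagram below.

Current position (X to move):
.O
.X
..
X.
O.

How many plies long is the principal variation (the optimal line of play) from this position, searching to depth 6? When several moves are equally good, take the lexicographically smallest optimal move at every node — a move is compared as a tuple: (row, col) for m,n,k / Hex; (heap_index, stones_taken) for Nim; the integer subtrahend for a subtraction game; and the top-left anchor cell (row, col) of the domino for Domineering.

[.O/.X/../X./O.] X move#1: (0,0):+0/XO/.X/../X./O.*, (1,0):+0/.O/XX/../X./O., (2,0):+0/.O/.X/X./X./O., (2,1):+0/.O/.X/.X/X./O., (3,1):+0/.O/.X/../XX/O., (4,1):+0/.O/.X/../X./OX
[XO/.X/../X./O.] O move#2: (1,0):+0/XO/OX/../X./O.*, (2,0):+0/XO/.X/O./X./O., (2,1):+0/XO/.X/.O/X./O., (3,1):+0/XO/.X/../XO/O., (4,1):+0/XO/.X/../X./OO
[XO/OX/../X./O.] X move#3: (2,0):+0/XO/OX/X./X./O.*, (2,1):+0/XO/OX/.X/X./O., (3,1):+0/XO/OX/../XX/O., (4,1):+0/XO/OX/../X./OX
[XO/OX/X./X./O.] O move#4: (2,1):+0/XO/OX/XO/X./O.*, (3,1):+0/XO/OX/X./XO/O., (4,1):+0/XO/OX/X./X./OO
[XO/OX/XO/X./O.] X move#5: (3,1):+0/XO/OX/XO/XX/O.*, (4,1):+0/XO/OX/XO/X./OX
[XO/OX/XO/XX/O.] O move#6: (4,1):+0/XO/OX/XO/XX/OO*
[XO/OX/XO/XX/OO] end (terminal +0, X#7); searched .O/.X/../X./O. to 6

PV length from [.O/.X/../X./O.]: 6 plies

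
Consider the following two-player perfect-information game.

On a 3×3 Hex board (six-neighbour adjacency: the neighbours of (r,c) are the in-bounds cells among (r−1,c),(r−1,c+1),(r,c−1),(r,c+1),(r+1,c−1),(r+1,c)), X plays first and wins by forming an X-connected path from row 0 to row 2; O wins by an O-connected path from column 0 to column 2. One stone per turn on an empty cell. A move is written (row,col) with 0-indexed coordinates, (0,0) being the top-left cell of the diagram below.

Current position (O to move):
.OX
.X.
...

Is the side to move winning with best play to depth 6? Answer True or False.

O winning at [.OX/.X./...]: False

p1 O@[.OX/.X./...]: (0,0)[OOX/.X./...]-1* (1,0)[.OX/OX./...]-1 (1,2)[.OX/.XO/...]-1 (2,0)[.OX/.X./O..]-1 (2,1)[.OX/.X./.O.]-1 (2,2)[.OX/.X./..O]-1
p2 X@[OOX/.X./...]: (1,0)[OOX/XX./...]+1* (1,2)[OOX/.XX/...]+1 (2,0)[OOX/.X./X..]+1 (2,1)[OOX/.X./.X.]+1 (2,2)[OOX/.X./..X]+1
p3 O@[OOX/XX./...]: (1,2)[OOX/XXO/...]-1* (2,0)[OOX/XX./O..]-1 (2,1)[OOX/XX./.O.]-1 (2,2)[OOX/XX./..O]-1
p4 X@[OOX/XXO/...]: (2,0)[OOX/XXO/X..]+1* (2,1)[OOX/XXO/.X.]+1 (2,2)[OOX/XXO/..X]+1
p5 O@[OOX/XXO/X..] terminal -1; root [.OX/.X./...] d6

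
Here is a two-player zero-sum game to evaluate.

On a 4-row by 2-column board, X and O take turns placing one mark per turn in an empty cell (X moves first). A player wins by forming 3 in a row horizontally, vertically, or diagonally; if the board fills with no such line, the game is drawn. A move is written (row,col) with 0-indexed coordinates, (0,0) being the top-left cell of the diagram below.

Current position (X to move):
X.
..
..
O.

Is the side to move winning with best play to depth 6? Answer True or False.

p1 X@[X./../../O.]: (0,1)[XX/../../O.]+0* (1,0)[X./X./../O.]+0 (1,1)[X./.X/../O.]+0 (2,0)[X./../X./O.]+0 (2,1)[X./../.X/O.]+0 (3,1)[X./../../OX]+0
p2 O@[XX/../../O.]: (1,0)[XX/O./../O.]+0* (1,1)[XX/.O/../O.]+0 (2,0)[XX/../O./O.]+0 (2,1)[XX/../.O/O.]+0 (3,1)[XX/../../OO]+0
p3 X@[XX/O./../O.]: (1,1)[XX/OX/../O.]-1 (2,0)[XX/O./X./O.]+0* (2,1)[XX/O./.X/O.]-1 (3,1)[XX/O./../OX]-1
p4 O@[XX/O./X./O.]: (1,1)[XX/OO/X./O.]+0* (2,1)[XX/O./XO/O.]+0 (3,1)[XX/O./X./OO]+0
p5 X@[XX/OO/X./O.]: (2,1)[XX/OO/XX/O.]+0* (3,1)[XX/OO/X./OX]+0
p6 O@[XX/OO/XX/O.]: (3,1)[XX/OO/XX/OO]+0*
p7 X@[XX/OO/XX/OO] terminal +0; root [X./../../O.] d6

X winning at [X./../../O.]: False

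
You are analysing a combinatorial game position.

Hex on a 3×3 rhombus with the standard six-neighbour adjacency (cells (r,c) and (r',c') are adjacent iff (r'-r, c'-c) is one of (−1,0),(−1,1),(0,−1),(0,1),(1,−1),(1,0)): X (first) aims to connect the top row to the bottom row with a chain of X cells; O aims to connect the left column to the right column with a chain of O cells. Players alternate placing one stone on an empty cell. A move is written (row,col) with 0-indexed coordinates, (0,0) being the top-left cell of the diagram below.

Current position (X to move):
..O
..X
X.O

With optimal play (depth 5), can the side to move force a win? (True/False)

X winning at [..O/..X/X.O]: True

ply 1, X at ..O/..X/X.O | (0,0)=-1→X.O/..X/X.O; (0,1)=+1→.XO/..X/X.O*; (1,0)=+1→..O/X.X/X.O; (1,1)=-1→..O/.XX/X.O; (2,1)=-1→..O/..X/XXO
ply 2, O at .XO/..X/X.O | (0,0)=-1→OXO/..X/X.O*; (1,0)=-1→.XO/O.X/X.O; (1,1)=-1→.XO/.OX/X.O; (2,1)=-1→.XO/..X/XOO
ply 3, X at OXO/..X/X.O | (1,0)=+1→OXO/X.X/X.O*; (1,1)=+1→OXO/.XX/X.O; (2,1)=+1→OXO/..X/XXO
ply 4: OXO/X.X/X.O is terminal -1 (O); from ..O/..X/X.O depth 5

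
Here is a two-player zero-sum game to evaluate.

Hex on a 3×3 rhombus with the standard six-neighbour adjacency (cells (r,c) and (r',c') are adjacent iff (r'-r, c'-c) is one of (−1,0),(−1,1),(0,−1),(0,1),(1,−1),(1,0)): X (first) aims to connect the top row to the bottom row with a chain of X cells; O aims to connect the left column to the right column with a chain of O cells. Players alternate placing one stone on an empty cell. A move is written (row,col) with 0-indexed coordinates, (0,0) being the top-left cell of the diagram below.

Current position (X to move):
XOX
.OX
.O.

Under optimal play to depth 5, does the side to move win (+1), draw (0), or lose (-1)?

[XOX/.OX/.O.] X move#1: (1,0):+1/XOX/XOX/.O.*, (2,0):+1/XOX/.OX/XO., (2,2):+1/XOX/.OX/.OX
[XOX/XOX/.O.] O move#2: (2,0):-1/XOX/XOX/OO.*, (2,2):-1/XOX/XOX/.OO
[XOX/XOX/OO.] X move#3: (2,2):+1/XOX/XOX/OOX*
[XOX/XOX/OOX] end (terminal -1, O#4); searched XOX/.OX/.O. to 5

value(XOX/.OX/.O., X) = +1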